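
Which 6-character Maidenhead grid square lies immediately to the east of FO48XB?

Longitude subsquare x = 23; +1 → 24, wraps to 0 = a, carry into square.
Longitude square 4; +1 → 5.
The latitude characters are unchanged.

FO58ab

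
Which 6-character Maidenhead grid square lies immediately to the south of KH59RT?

KH59rs

Latitude subsquare t = 19; −1 → 18 = s.
The longitude characters are unchanged.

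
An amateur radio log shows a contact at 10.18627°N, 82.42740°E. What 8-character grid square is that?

NK10fe14

Offset from 180°W / 90°S: lon 262.42740°, lat 100.18627°.
Field: lon ⌊262.42740/20⌋ = 13 → N; lat ⌊100.18627/10⌋ = 10 → K.
Square: lon ⌊2.42740/2⌋ = 1; lat ⌊0.18627/1⌋ = 0.
Subsquare: lon ⌊0.42740/0.0833333⌋ = 5 → f; lat ⌊0.18627/0.0416667⌋ = 4 → e.
Extended square: lon ⌊0.01073/0.00833333⌋ = 1; lat ⌊0.01960/0.00416667⌋ = 4.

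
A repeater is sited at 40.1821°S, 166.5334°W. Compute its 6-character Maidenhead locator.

AE69rt

Add 180° to longitude and 90° to latitude: 13.4666, 49.8179.
Field (20°×10°, letters A–R): 13.4666/20 → 0 → A, 49.8179/10 → 4 → E; chars AE.
Square (2°×1°, digits 0–9): 13.4666/2 → 6, 9.8179/1 → 9; chars 69.
Subsquare (5′×2.5′, letters a–x): 1.4666/0.0833333 → 17 → r, 0.8179/0.0416667 → 19 → t; chars rt.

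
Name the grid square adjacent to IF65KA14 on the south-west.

IF65ka03

Longitude extended square 1; −1 → 0.
Latitude extended square 4; −1 → 3.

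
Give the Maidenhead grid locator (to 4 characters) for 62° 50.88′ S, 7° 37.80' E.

Add 180° to longitude and 90° to latitude: 187.63, 27.15.
Field: 187.63/20 → 9 → J, 27.15/10 → 2 → C; chars JC.
Square: 7.63/2 → 3, 7.15/1 → 7; chars 37.

JC37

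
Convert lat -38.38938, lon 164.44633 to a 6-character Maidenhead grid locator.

RF21fo

Add 180° to longitude and 90° to latitude: 344.4463, 51.6106.
Field: lon ⌊344.4463/20⌋ = 17 → R; lat ⌊51.6106/10⌋ = 5 → F.
Square: lon ⌊4.4463/2⌋ = 2; lat ⌊1.6106/1⌋ = 1.
Subsquare: lon ⌊0.4463/0.0833333⌋ = 5 → f; lat ⌊0.6106/0.0416667⌋ = 14 → o.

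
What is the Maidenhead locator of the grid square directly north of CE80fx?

CE81fa

Latitude subsquare x = 23; +1 → 24, wraps to 0 = a, carry into square.
Latitude square 0; +1 → 1.
The longitude characters are unchanged.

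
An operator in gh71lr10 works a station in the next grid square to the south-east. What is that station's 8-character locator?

GH71lq29

Longitude extended square 1; +1 → 2.
Latitude extended square 0; −1 → -1, wraps to 9, carry into subsquare.
Latitude subsquare r = 17; −1 → 16 = q.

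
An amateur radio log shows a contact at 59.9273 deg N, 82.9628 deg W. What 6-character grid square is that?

EO89mw

Add 180° to longitude and 90° to latitude: 97.0372, 149.9273.
Field: lon ⌊97.0372/20⌋ = 4 → E; lat ⌊149.9273/10⌋ = 14 → O.
Square: lon ⌊17.0372/2⌋ = 8; lat ⌊9.9273/1⌋ = 9.
Subsquare: lon ⌊1.0372/0.0833333⌋ = 12 → m; lat ⌊0.9273/0.0416667⌋ = 22 → w.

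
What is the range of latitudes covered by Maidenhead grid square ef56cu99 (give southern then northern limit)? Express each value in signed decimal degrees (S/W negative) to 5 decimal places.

Field E=4, F=5: +4·20° lon, +5·10° lat → SW at lon -100°, lat -40°.
Square 5, 6: +5·2° lon, +6·1° lat → SW at lon -90°, lat -34°.
Subsquare c=2, u=20: +2·0.0833333° lon, +20·0.0416667° lat → SW at lon -89.8333°, lat -33.1667°.
Extended square 9, 9: +9·0.00833333° lon, +9·0.00416667° lat → SW at lon -89.7583°, lat -33.1292°.
Cell spans 0.00833333° lon × 0.00416667° lat.
south -33.12917, north -33.12500.

-33.12917, -33.12500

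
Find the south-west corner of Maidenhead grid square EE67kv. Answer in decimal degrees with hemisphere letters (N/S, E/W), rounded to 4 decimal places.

Field E=4, E=4: +4·20° lon, +4·10° lat → SW at lon -100°, lat -50°.
Square 6, 7: +6·2° lon, +7·1° lat → SW at lon -88°, lat -43°.
Subsquare k=10, v=21: +10·0.0833333° lon, +21·0.0416667° lat → SW at lon -87.1667°, lat -42.125°.
latitude 42.1250° S, longitude 87.1667° W.

42.1250° S, 87.1667° W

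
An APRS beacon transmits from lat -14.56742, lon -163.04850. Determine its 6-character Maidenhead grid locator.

Add 180° to longitude and 90° to latitude: 16.9515, 75.4326.
Field: lon ⌊16.9515/20⌋ = 0 → A; lat ⌊75.4326/10⌋ = 7 → H.
Square: lon ⌊16.9515/2⌋ = 8; lat ⌊5.4326/1⌋ = 5.
Subsquare: lon ⌊0.9515/0.0833333⌋ = 11 → l; lat ⌊0.4326/0.0416667⌋ = 10 → k.

AH85lk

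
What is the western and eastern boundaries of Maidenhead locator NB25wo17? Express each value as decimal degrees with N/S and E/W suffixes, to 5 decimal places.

Field N=13, B=1: +13·20° lon, +1·10° lat → SW at lon 80°, lat -80°.
Square 2, 5: +2·2° lon, +5·1° lat → SW at lon 84°, lat -75°.
Subsquare w=22, o=14: +22·0.0833333° lon, +14·0.0416667° lat → SW at lon 85.8333°, lat -74.4167°.
Extended square 1, 7: +1·0.00833333° lon, +7·0.00416667° lat → SW at lon 85.8417°, lat -74.3875°.
Cell spans 0.00833333° lon × 0.00416667° lat.
west 85.84167° E, east 85.85000° E.

85.84167° E, 85.85000° E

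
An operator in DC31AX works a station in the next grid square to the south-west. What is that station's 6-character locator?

DC21xw

Longitude subsquare a = 0; −1 → -1, wraps to 23 = x, carry into square.
Longitude square 3; −1 → 2.
Latitude subsquare x = 23; −1 → 22 = w.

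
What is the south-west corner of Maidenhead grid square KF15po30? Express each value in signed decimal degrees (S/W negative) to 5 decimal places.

Field K=10, F=5: +10·20° lon, +5·10° lat → SW at lon 20°, lat -40°.
Square 1, 5: +1·2° lon, +5·1° lat → SW at lon 22°, lat -35°.
Subsquare p=15, o=14: +15·0.0833333° lon, +14·0.0416667° lat → SW at lon 23.25°, lat -34.4167°.
Extended square 3, 0: +3·0.00833333° lon, +0·0.00416667° lat → SW at lon 23.275°, lat -34.4167°.
latitude -34.41667, longitude 23.27500.

-34.41667, 23.27500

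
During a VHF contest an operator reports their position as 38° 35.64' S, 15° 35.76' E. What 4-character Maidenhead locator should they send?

Add 180° to longitude and 90° to latitude: 195.60, 51.41.
Field (20°×10°, letters A–R): 195.60/20 → 9 → J, 51.41/10 → 5 → F; chars JF.
Square (2°×1°, digits 0–9): 15.60/2 → 7, 1.41/1 → 1; chars 71.

JF71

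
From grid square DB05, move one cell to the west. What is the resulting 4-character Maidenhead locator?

CB95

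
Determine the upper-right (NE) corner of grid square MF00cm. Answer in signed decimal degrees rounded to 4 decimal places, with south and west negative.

-39.4583, 60.2500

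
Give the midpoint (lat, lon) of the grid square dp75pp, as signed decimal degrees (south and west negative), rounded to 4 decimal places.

Field D=3, P=15: +3·20° lon, +15·10° lat → SW at lon -120°, lat 60°.
Square 7, 5: +7·2° lon, +5·1° lat → SW at lon -106°, lat 65°.
Subsquare p=15, p=15: +15·0.0833333° lon, +15·0.0416667° lat → SW at lon -104.75°, lat 65.625°.
Cell spans 0.0833333° lon × 0.0416667° lat. Centre is SW corner plus half of each.
latitude 65.6458, longitude -104.7083.

65.6458, -104.7083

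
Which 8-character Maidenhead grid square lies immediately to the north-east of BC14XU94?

BC24au05

Longitude extended square 9; +1 → 10, wraps to 0, carry into subsquare.
Longitude subsquare x = 23; +1 → 24, wraps to 0 = a, carry into square.
Longitude square 1; +1 → 2.
Latitude extended square 4; +1 → 5.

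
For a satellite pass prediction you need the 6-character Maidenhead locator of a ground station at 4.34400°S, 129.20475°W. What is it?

CI55jp

Shift to the Maidenhead origin (180°W, 90°S): lon 50.7953, lat 85.6560.
Field (20°×10°, letters A–R): lon ⌊50.7953/20⌋ = 2 → C; lat ⌊85.6560/10⌋ = 8 → I.
Square (2°×1°, digits 0–9): lon ⌊10.7953/2⌋ = 5; lat ⌊5.6560/1⌋ = 5.
Subsquare (5′×2.5′, letters a–x): lon ⌊0.7953/0.0833333⌋ = 9 → j; lat ⌊0.6560/0.0416667⌋ = 15 → p.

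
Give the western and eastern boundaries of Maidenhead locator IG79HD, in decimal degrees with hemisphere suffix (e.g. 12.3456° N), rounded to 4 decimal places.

Field I=8, G=6: +8·20° lon, +6·10° lat → SW at lon -20°, lat -30°.
Square 7, 9: +7·2° lon, +9·1° lat → SW at lon -6°, lat -21°.
Subsquare h=7, d=3: +7·0.0833333° lon, +3·0.0416667° lat → SW at lon -5.41667°, lat -20.875°.
Cell spans 0.0833333° lon × 0.0416667° lat.
west 5.4167° W, east 5.3333° W.

5.4167° W, 5.3333° W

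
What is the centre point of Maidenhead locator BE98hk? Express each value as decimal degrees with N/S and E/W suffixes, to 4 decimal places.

Field B=1, E=4: +1·20° lon, +4·10° lat → SW at lon -160°, lat -50°.
Square 9, 8: +9·2° lon, +8·1° lat → SW at lon -142°, lat -42°.
Subsquare h=7, k=10: +7·0.0833333° lon, +10·0.0416667° lat → SW at lon -141.417°, lat -41.5833°.
Cell spans 0.0833333° lon × 0.0416667° lat. Centre is SW corner plus half of each.
latitude 41.5625° S, longitude 141.3750° W.

41.5625° S, 141.3750° W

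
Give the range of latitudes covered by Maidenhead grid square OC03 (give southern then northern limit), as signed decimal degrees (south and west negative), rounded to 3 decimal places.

Field O=14, C=2: +14·20° lon, +2·10° lat → SW at lon 100°, lat -70°.
Square 0, 3: +0·2° lon, +3·1° lat → SW at lon 100°, lat -67°.
Cell spans 2° lon × 1° lat.
south -67.000, north -66.000.

-67.000, -66.000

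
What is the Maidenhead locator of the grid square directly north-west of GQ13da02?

GQ13ca93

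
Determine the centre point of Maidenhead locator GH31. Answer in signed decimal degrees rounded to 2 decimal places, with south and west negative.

Field G=6, H=7: +6·20° lon, +7·10° lat → SW at lon -60°, lat -20°.
Square 3, 1: +3·2° lon, +1·1° lat → SW at lon -54°, lat -19°.
Cell spans 2° lon × 1° lat. Centre is SW corner plus half of each.
latitude -18.50, longitude -53.00.

-18.50, -53.00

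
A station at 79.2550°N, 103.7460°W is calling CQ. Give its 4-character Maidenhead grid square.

DQ89

Shift to the Maidenhead origin (180°W, 90°S): lon 76.25, lat 169.25.
Field (20°×10°, letters A–R): lon ⌊76.25/20⌋ = 3 → D; lat ⌊169.25/10⌋ = 16 → Q.
Square (2°×1°, digits 0–9): lon ⌊16.25/2⌋ = 8; lat ⌊9.25/1⌋ = 9.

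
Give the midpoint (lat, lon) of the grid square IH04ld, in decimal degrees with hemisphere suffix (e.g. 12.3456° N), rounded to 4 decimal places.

Field I=8, H=7: +8·20° lon, +7·10° lat → SW at lon -20°, lat -20°.
Square 0, 4: +0·2° lon, +4·1° lat → SW at lon -20°, lat -16°.
Subsquare l=11, d=3: +11·0.0833333° lon, +3·0.0416667° lat → SW at lon -19.0833°, lat -15.875°.
Cell spans 0.0833333° lon × 0.0416667° lat. Centre is SW corner plus half of each.
latitude 15.8542° S, longitude 19.0417° W.

15.8542° S, 19.0417° W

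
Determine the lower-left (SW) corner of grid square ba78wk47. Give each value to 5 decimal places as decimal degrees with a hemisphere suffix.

81.55417° S, 144.13333° W

Field B=1, A=0: +1·20° lon, +0·10° lat → SW at lon -160°, lat -90°.
Square 7, 8: +7·2° lon, +8·1° lat → SW at lon -146°, lat -82°.
Subsquare w=22, k=10: +22·0.0833333° lon, +10·0.0416667° lat → SW at lon -144.167°, lat -81.5833°.
Extended square 4, 7: +4·0.00833333° lon, +7·0.00416667° lat → SW at lon -144.133°, lat -81.5542°.
latitude 81.55417° S, longitude 144.13333° W.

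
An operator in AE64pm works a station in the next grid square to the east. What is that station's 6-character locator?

Longitude subsquare p = 15; +1 → 16 = q.
The latitude characters are unchanged.

AE64qm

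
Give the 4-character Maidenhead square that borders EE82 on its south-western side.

EE71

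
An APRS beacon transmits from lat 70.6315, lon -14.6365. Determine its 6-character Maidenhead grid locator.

Offset from 180°W / 90°S: lon 165.3635°, lat 160.6315°.
Field: lon ⌊165.3635/20⌋ = 8 → I; lat ⌊160.6315/10⌋ = 16 → Q.
Square: lon ⌊5.3635/2⌋ = 2; lat ⌊0.6315/1⌋ = 0.
Subsquare: lon ⌊1.3635/0.0833333⌋ = 16 → q; lat ⌊0.6315/0.0416667⌋ = 15 → p.

IQ20qp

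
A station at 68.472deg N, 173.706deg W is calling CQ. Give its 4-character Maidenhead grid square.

AP38

Add 180° to longitude and 90° to latitude: 6.29, 158.47.
Field: 6.29/20 → 0 → A, 158.47/10 → 15 → P; chars AP.
Square: 6.29/2 → 3, 8.47/1 → 8; chars 38.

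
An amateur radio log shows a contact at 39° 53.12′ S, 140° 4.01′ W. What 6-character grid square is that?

BF90xc

Offset from 180°W / 90°S: lon 39.9332°, lat 50.1147°.
Field: lon ⌊39.9332/20⌋ = 1 → B; lat ⌊50.1147/10⌋ = 5 → F.
Square: lon ⌊19.9332/2⌋ = 9; lat ⌊0.1147/1⌋ = 0.
Subsquare: lon ⌊1.9332/0.0833333⌋ = 23 → x; lat ⌊0.1147/0.0416667⌋ = 2 → c.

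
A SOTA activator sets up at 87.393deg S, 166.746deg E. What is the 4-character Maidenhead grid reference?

Shift to the Maidenhead origin (180°W, 90°S): lon 346.75, lat 2.61.
Field: 346.75/20 → 17 → R, 2.61/10 → 0 → A; chars RA.
Square: 6.75/2 → 3, 2.61/1 → 2; chars 32.

RA32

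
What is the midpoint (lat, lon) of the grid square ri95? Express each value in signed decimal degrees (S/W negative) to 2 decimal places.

-4.50, 179.00

Field R=17, I=8: +17·20° lon, +8·10° lat → SW at lon 160°, lat -10°.
Square 9, 5: +9·2° lon, +5·1° lat → SW at lon 178°, lat -5°.
Cell spans 2° lon × 1° lat. Centre is SW corner plus half of each.
latitude -4.50, longitude 179.00.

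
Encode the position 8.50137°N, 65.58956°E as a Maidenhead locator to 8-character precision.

Shift to the Maidenhead origin (180°W, 90°S): lon 245.58956, lat 98.50137.
Field: lon ⌊245.58956/20⌋ = 12 → M; lat ⌊98.50137/10⌋ = 9 → J.
Square: lon ⌊5.58956/2⌋ = 2; lat ⌊8.50137/1⌋ = 8.
Subsquare: lon ⌊1.58956/0.0833333⌋ = 19 → t; lat ⌊0.50137/0.0416667⌋ = 12 → m.
Extended square: lon ⌊0.00623/0.00833333⌋ = 0; lat ⌊0.00137/0.00416667⌋ = 0.

MJ28tm00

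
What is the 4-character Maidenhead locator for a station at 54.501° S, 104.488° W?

DD75

Shift to the Maidenhead origin (180°W, 90°S): lon 75.51, lat 35.50.
Field: lon ⌊75.51/20⌋ = 3 → D; lat ⌊35.50/10⌋ = 3 → D.
Square: lon ⌊15.51/2⌋ = 7; lat ⌊5.50/1⌋ = 5.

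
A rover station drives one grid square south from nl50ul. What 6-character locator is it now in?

Latitude subsquare l = 11; −1 → 10 = k.
The longitude characters are unchanged.

NL50uk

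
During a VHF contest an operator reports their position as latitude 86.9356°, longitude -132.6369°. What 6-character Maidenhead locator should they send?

CR36qw

Add 180° to longitude and 90° to latitude: 47.3631, 176.9356.
Field (20°×10°, letters A–R): 47.3631/20 → 2 → C, 176.9356/10 → 17 → R; chars CR.
Square (2°×1°, digits 0–9): 7.3631/2 → 3, 6.9356/1 → 6; chars 36.
Subsquare (5′×2.5′, letters a–x): 1.3631/0.0833333 → 16 → q, 0.9356/0.0416667 → 22 → w; chars qw.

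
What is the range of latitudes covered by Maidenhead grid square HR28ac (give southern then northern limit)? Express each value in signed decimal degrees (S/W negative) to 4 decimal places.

88.0833, 88.1250

Field H=7, R=17: +7·20° lon, +17·10° lat → SW at lon -40°, lat 80°.
Square 2, 8: +2·2° lon, +8·1° lat → SW at lon -36°, lat 88°.
Subsquare a=0, c=2: +0·0.0833333° lon, +2·0.0416667° lat → SW at lon -36°, lat 88.0833°.
Cell spans 0.0833333° lon × 0.0416667° lat.
south 88.0833, north 88.1250.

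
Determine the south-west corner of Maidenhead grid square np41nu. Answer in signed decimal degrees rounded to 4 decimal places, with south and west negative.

Field N=13, P=15: +13·20° lon, +15·10° lat → SW at lon 80°, lat 60°.
Square 4, 1: +4·2° lon, +1·1° lat → SW at lon 88°, lat 61°.
Subsquare n=13, u=20: +13·0.0833333° lon, +20·0.0416667° lat → SW at lon 89.0833°, lat 61.8333°.
latitude 61.8333, longitude 89.0833.

61.8333, 89.0833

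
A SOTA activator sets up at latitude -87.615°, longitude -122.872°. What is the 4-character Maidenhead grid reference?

CA82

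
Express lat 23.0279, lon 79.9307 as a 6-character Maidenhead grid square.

ML93xa

Offset from 180°W / 90°S: lon 259.9307°, lat 113.0279°.
Field: 259.9307/20 → 12 → M, 113.0279/10 → 11 → L; chars ML.
Square: 19.9307/2 → 9, 3.0279/1 → 3; chars 93.
Subsquare: 1.9307/0.0833333 → 23 → x, 0.0279/0.0416667 → 0 → a; chars xa.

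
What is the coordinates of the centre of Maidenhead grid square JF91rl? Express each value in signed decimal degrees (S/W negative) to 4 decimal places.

Field J=9, F=5: +9·20° lon, +5·10° lat → SW at lon 0°, lat -40°.
Square 9, 1: +9·2° lon, +1·1° lat → SW at lon 18°, lat -39°.
Subsquare r=17, l=11: +17·0.0833333° lon, +11·0.0416667° lat → SW at lon 19.4167°, lat -38.5417°.
Cell spans 0.0833333° lon × 0.0416667° lat. Centre is SW corner plus half of each.
latitude -38.5208, longitude 19.4583.

-38.5208, 19.4583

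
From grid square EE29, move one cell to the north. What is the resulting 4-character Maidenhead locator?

EF20

Latitude square 9; +1 → 10, wraps to 0, carry into field.
Latitude field E = 4; +1 → 5 = F.
The longitude characters are unchanged.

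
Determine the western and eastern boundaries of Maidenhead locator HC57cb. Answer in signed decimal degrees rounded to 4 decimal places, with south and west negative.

Field H=7, C=2: +7·20° lon, +2·10° lat → SW at lon -40°, lat -70°.
Square 5, 7: +5·2° lon, +7·1° lat → SW at lon -30°, lat -63°.
Subsquare c=2, b=1: +2·0.0833333° lon, +1·0.0416667° lat → SW at lon -29.8333°, lat -62.9583°.
Cell spans 0.0833333° lon × 0.0416667° lat.
west -29.8333, east -29.7500.

-29.8333, -29.7500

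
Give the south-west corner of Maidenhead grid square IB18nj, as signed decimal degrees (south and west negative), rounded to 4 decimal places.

Field I=8, B=1: +8·20° lon, +1·10° lat → SW at lon -20°, lat -80°.
Square 1, 8: +1·2° lon, +8·1° lat → SW at lon -18°, lat -72°.
Subsquare n=13, j=9: +13·0.0833333° lon, +9·0.0416667° lat → SW at lon -16.9167°, lat -71.625°.
latitude -71.6250, longitude -16.9167.

-71.6250, -16.9167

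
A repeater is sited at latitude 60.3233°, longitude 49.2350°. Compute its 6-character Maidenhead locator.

LP40oh

Shift to the Maidenhead origin (180°W, 90°S): lon 229.2350, lat 150.3233.
Field: 229.2350/20 → 11 → L, 150.3233/10 → 15 → P; chars LP.
Square: 9.2350/2 → 4, 0.3233/1 → 0; chars 40.
Subsquare: 1.2350/0.0833333 → 14 → o, 0.3233/0.0416667 → 7 → h; chars oh.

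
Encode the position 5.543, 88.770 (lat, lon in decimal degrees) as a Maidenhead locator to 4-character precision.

Offset from 180°W / 90°S: lon 268.77°, lat 95.54°.
Field: 268.77/20 → 13 → N, 95.54/10 → 9 → J; chars NJ.
Square: 8.77/2 → 4, 5.54/1 → 5; chars 45.

NJ45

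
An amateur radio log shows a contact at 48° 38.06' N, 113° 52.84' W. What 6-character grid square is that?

Offset from 180°W / 90°S: lon 66.1193°, lat 138.6343°.
Field (20°×10°, letters A–R): 66.1193/20 → 3 → D, 138.6343/10 → 13 → N; chars DN.
Square (2°×1°, digits 0–9): 6.1193/2 → 3, 8.6343/1 → 8; chars 38.
Subsquare (5′×2.5′, letters a–x): 0.1193/0.0833333 → 1 → b, 0.6343/0.0416667 → 15 → p; chars bp.

DN38bp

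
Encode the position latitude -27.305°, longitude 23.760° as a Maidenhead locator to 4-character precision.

KG12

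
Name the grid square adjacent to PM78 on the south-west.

PM67

Longitude square 7; −1 → 6.
Latitude square 8; −1 → 7.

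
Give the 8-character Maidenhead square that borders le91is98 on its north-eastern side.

LE91js09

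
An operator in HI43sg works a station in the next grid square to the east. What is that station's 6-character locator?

HI43tg

Longitude subsquare s = 18; +1 → 19 = t.
The latitude characters are unchanged.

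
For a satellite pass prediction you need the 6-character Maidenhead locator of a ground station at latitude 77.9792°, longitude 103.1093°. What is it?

OQ17nx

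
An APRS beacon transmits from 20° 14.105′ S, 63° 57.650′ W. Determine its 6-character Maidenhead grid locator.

FG89as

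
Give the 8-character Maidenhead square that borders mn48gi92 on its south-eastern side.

Longitude extended square 9; +1 → 10, wraps to 0, carry into subsquare.
Longitude subsquare g = 6; +1 → 7 = h.
Latitude extended square 2; −1 → 1.

MN48hi01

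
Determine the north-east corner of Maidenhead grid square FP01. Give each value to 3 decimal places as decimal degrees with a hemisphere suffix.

Field F=5, P=15: +5·20° lon, +15·10° lat → SW at lon -80°, lat 60°.
Square 0, 1: +0·2° lon, +1·1° lat → SW at lon -80°, lat 61°.
Cell spans 2° lon × 1° lat. NE corner is SW corner plus one full cell.
latitude 62.000° N, longitude 78.000° W.

62.000° N, 78.000° W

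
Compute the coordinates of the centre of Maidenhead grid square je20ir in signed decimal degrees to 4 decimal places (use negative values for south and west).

-49.2708, 4.7083

Field J=9, E=4: +9·20° lon, +4·10° lat → SW at lon 0°, lat -50°.
Square 2, 0: +2·2° lon, +0·1° lat → SW at lon 4°, lat -50°.
Subsquare i=8, r=17: +8·0.0833333° lon, +17·0.0416667° lat → SW at lon 4.66667°, lat -49.2917°.
Cell spans 0.0833333° lon × 0.0416667° lat. Centre is SW corner plus half of each.
latitude -49.2708, longitude 4.7083.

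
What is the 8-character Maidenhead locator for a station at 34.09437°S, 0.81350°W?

IF95ov27

Offset from 180°W / 90°S: lon 179.18650°, lat 55.90563°.
Field: lon ⌊179.18650/20⌋ = 8 → I; lat ⌊55.90563/10⌋ = 5 → F.
Square: lon ⌊19.18650/2⌋ = 9; lat ⌊5.90563/1⌋ = 5.
Subsquare: lon ⌊1.18650/0.0833333⌋ = 14 → o; lat ⌊0.90563/0.0416667⌋ = 21 → v.
Extended square: lon ⌊0.01983/0.00833333⌋ = 2; lat ⌊0.03063/0.00416667⌋ = 7.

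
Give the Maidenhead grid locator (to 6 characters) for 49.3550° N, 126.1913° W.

CN69vi

Offset from 180°W / 90°S: lon 53.8087°, lat 139.3550°.
Field (20°×10°, letters A–R): 53.8087/20 → 2 → C, 139.3550/10 → 13 → N; chars CN.
Square (2°×1°, digits 0–9): 13.8087/2 → 6, 9.3550/1 → 9; chars 69.
Subsquare (5′×2.5′, letters a–x): 1.8087/0.0833333 → 21 → v, 0.3550/0.0416667 → 8 → i; chars vi.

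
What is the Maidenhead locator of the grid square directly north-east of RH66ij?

RH66jk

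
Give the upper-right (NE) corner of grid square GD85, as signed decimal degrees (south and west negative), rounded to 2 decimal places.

-54.00, -42.00

Field G=6, D=3: +6·20° lon, +3·10° lat → SW at lon -60°, lat -60°.
Square 8, 5: +8·2° lon, +5·1° lat → SW at lon -44°, lat -55°.
Cell spans 2° lon × 1° lat. NE corner is SW corner plus one full cell.
latitude -54.00, longitude -42.00.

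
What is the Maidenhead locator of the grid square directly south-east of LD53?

Longitude square 5; +1 → 6.
Latitude square 3; −1 → 2.

LD62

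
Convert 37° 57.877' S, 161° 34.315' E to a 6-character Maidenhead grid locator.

RF02sa

Offset from 180°W / 90°S: lon 341.5719°, lat 52.0354°.
Field: 341.5719/20 → 17 → R, 52.0354/10 → 5 → F; chars RF.
Square: 1.5719/2 → 0, 2.0354/1 → 2; chars 02.
Subsquare: 1.5719/0.0833333 → 18 → s, 0.0354/0.0416667 → 0 → a; chars sa.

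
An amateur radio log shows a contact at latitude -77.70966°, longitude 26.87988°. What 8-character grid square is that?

KB32kg59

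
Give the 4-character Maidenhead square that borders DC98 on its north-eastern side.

EC09

Longitude square 9; +1 → 10, wraps to 0, carry into field.
Longitude field D = 3; +1 → 4 = E.
Latitude square 8; +1 → 9.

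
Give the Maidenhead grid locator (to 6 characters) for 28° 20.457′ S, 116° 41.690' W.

DG11pp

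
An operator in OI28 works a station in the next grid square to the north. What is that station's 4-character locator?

Latitude square 8; +1 → 9.
The longitude characters are unchanged.

OI29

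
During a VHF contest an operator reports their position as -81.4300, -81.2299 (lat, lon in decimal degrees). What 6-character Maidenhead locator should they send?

EA98jn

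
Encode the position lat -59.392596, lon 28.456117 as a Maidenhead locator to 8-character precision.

KD40fo45

Add 180° to longitude and 90° to latitude: 208.45612, 30.60740.
Field: 208.45612/20 → 10 → K, 30.60740/10 → 3 → D; chars KD.
Square: 8.45612/2 → 4, 0.60740/1 → 0; chars 40.
Subsquare: 0.45612/0.0833333 → 5 → f, 0.60740/0.0416667 → 14 → o; chars fo.
Extended square: 0.03945/0.00833333 → 4, 0.02407/0.00416667 → 5; chars 45.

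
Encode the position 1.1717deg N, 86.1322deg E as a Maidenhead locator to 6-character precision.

NJ31be

Offset from 180°W / 90°S: lon 266.1322°, lat 91.1717°.
Field: lon ⌊266.1322/20⌋ = 13 → N; lat ⌊91.1717/10⌋ = 9 → J.
Square: lon ⌊6.1322/2⌋ = 3; lat ⌊1.1717/1⌋ = 1.
Subsquare: lon ⌊0.1322/0.0833333⌋ = 1 → b; lat ⌊0.1717/0.0416667⌋ = 4 → e.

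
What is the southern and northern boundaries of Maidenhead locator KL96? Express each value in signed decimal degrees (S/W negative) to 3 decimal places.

Field K=10, L=11: +10·20° lon, +11·10° lat → SW at lon 20°, lat 20°.
Square 9, 6: +9·2° lon, +6·1° lat → SW at lon 38°, lat 26°.
Cell spans 2° lon × 1° lat.
south 26.000, north 27.000.

26.000, 27.000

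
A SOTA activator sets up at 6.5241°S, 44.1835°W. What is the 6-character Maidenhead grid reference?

GI73vl

Add 180° to longitude and 90° to latitude: 135.8165, 83.4759.
Field (20°×10°, letters A–R): lon ⌊135.8165/20⌋ = 6 → G; lat ⌊83.4759/10⌋ = 8 → I.
Square (2°×1°, digits 0–9): lon ⌊15.8165/2⌋ = 7; lat ⌊3.4759/1⌋ = 3.
Subsquare (5′×2.5′, letters a–x): lon ⌊1.8165/0.0833333⌋ = 21 → v; lat ⌊0.4759/0.0416667⌋ = 11 → l.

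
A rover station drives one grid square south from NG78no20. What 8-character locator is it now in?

NG78nn29

Latitude extended square 0; −1 → -1, wraps to 9, carry into subsquare.
Latitude subsquare o = 14; −1 → 13 = n.
The longitude characters are unchanged.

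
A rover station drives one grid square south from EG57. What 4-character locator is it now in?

EG56

Latitude square 7; −1 → 6.
The longitude characters are unchanged.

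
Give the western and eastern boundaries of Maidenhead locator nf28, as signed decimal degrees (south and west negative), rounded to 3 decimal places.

Field N=13, F=5: +13·20° lon, +5·10° lat → SW at lon 80°, lat -40°.
Square 2, 8: +2·2° lon, +8·1° lat → SW at lon 84°, lat -32°.
Cell spans 2° lon × 1° lat.
west 84.000, east 86.000.

84.000, 86.000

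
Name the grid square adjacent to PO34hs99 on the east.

PO34is09

Longitude extended square 9; +1 → 10, wraps to 0, carry into subsquare.
Longitude subsquare h = 7; +1 → 8 = i.
The latitude characters are unchanged.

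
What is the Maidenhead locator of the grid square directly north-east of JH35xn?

JH45ao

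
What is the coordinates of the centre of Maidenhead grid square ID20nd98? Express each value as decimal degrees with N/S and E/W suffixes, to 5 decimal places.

59.83958° S, 14.83750° W

Field I=8, D=3: +8·20° lon, +3·10° lat → SW at lon -20°, lat -60°.
Square 2, 0: +2·2° lon, +0·1° lat → SW at lon -16°, lat -60°.
Subsquare n=13, d=3: +13·0.0833333° lon, +3·0.0416667° lat → SW at lon -14.9167°, lat -59.875°.
Extended square 9, 8: +9·0.00833333° lon, +8·0.00416667° lat → SW at lon -14.8417°, lat -59.8417°.
Cell spans 0.00833333° lon × 0.00416667° lat. Centre is SW corner plus half of each.
latitude 59.83958° S, longitude 14.83750° W.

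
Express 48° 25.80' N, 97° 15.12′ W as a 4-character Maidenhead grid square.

Add 180° to longitude and 90° to latitude: 82.75, 138.43.
Field: 82.75/20 → 4 → E, 138.43/10 → 13 → N; chars EN.
Square: 2.75/2 → 1, 8.43/1 → 8; chars 18.

EN18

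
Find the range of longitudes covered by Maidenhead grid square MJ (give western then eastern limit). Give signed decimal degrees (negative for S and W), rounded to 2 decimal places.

60.00, 80.00

Field M=12, J=9: +12·20° lon, +9·10° lat → SW at lon 60°, lat 0°.
Cell spans 20° lon × 10° lat.
west 60.00, east 80.00.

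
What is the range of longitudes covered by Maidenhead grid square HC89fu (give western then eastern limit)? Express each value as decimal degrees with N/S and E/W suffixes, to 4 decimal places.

Field H=7, C=2: +7·20° lon, +2·10° lat → SW at lon -40°, lat -70°.
Square 8, 9: +8·2° lon, +9·1° lat → SW at lon -24°, lat -61°.
Subsquare f=5, u=20: +5·0.0833333° lon, +20·0.0416667° lat → SW at lon -23.5833°, lat -60.1667°.
Cell spans 0.0833333° lon × 0.0416667° lat.
west 23.5833° W, east 23.5000° W.

23.5833° W, 23.5000° W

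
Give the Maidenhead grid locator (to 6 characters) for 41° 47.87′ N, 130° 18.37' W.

CN41ut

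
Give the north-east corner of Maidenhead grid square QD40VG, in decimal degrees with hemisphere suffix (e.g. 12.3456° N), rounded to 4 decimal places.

59.7083° S, 149.8333° E

Field Q=16, D=3: +16·20° lon, +3·10° lat → SW at lon 140°, lat -60°.
Square 4, 0: +4·2° lon, +0·1° lat → SW at lon 148°, lat -60°.
Subsquare v=21, g=6: +21·0.0833333° lon, +6·0.0416667° lat → SW at lon 149.75°, lat -59.75°.
Cell spans 0.0833333° lon × 0.0416667° lat. NE corner is SW corner plus one full cell.
latitude 59.7083° S, longitude 149.8333° E.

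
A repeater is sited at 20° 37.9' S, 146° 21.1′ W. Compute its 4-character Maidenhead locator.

BG69

Shift to the Maidenhead origin (180°W, 90°S): lon 33.65, lat 69.37.
Field (20°×10°, letters A–R): 33.65/20 → 1 → B, 69.37/10 → 6 → G; chars BG.
Square (2°×1°, digits 0–9): 13.65/2 → 6, 9.37/1 → 9; chars 69.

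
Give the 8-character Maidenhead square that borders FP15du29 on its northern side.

FP15dv20

Latitude extended square 9; +1 → 10, wraps to 0, carry into subsquare.
Latitude subsquare u = 20; +1 → 21 = v.
The longitude characters are unchanged.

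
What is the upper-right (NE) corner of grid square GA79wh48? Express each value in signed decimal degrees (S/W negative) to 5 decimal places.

Field G=6, A=0: +6·20° lon, +0·10° lat → SW at lon -60°, lat -90°.
Square 7, 9: +7·2° lon, +9·1° lat → SW at lon -46°, lat -81°.
Subsquare w=22, h=7: +22·0.0833333° lon, +7·0.0416667° lat → SW at lon -44.1667°, lat -80.7083°.
Extended square 4, 8: +4·0.00833333° lon, +8·0.00416667° lat → SW at lon -44.1333°, lat -80.675°.
Cell spans 0.00833333° lon × 0.00416667° lat. NE corner is SW corner plus one full cell.
latitude -80.67083, longitude -44.12500.

-80.67083, -44.12500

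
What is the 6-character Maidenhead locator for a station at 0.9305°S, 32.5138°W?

HI39rb

Shift to the Maidenhead origin (180°W, 90°S): lon 147.4862, lat 89.0695.
Field: lon ⌊147.4862/20⌋ = 7 → H; lat ⌊89.0695/10⌋ = 8 → I.
Square: lon ⌊7.4862/2⌋ = 3; lat ⌊9.0695/1⌋ = 9.
Subsquare: lon ⌊1.4862/0.0833333⌋ = 17 → r; lat ⌊0.0695/0.0416667⌋ = 1 → b.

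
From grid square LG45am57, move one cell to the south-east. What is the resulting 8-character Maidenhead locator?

Longitude extended square 5; +1 → 6.
Latitude extended square 7; −1 → 6.

LG45am66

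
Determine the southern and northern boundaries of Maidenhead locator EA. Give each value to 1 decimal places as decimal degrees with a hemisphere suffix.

90.0° S, 80.0° S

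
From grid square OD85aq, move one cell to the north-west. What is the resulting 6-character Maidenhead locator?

Longitude subsquare a = 0; −1 → -1, wraps to 23 = x, carry into square.
Longitude square 8; −1 → 7.
Latitude subsquare q = 16; +1 → 17 = r.

OD75xr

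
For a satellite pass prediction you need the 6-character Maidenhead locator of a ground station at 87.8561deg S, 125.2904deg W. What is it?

Add 180° to longitude and 90° to latitude: 54.7096, 2.1439.
Field: 54.7096/20 → 2 → C, 2.1439/10 → 0 → A; chars CA.
Square: 14.7096/2 → 7, 2.1439/1 → 2; chars 72.
Subsquare: 0.7096/0.0833333 → 8 → i, 0.1439/0.0416667 → 3 → d; chars id.

CA72id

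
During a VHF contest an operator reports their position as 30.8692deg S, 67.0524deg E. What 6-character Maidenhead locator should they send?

MF39md

Shift to the Maidenhead origin (180°W, 90°S): lon 247.0524, lat 59.1308.
Field: lon ⌊247.0524/20⌋ = 12 → M; lat ⌊59.1308/10⌋ = 5 → F.
Square: lon ⌊7.0524/2⌋ = 3; lat ⌊9.1308/1⌋ = 9.
Subsquare: lon ⌊1.0524/0.0833333⌋ = 12 → m; lat ⌊0.1308/0.0416667⌋ = 3 → d.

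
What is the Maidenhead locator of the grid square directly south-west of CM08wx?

Longitude subsquare w = 22; −1 → 21 = v.
Latitude subsquare x = 23; −1 → 22 = w.

CM08vw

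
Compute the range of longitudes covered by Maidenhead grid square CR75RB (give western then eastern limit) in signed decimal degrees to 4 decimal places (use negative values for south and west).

Field C=2, R=17: +2·20° lon, +17·10° lat → SW at lon -140°, lat 80°.
Square 7, 5: +7·2° lon, +5·1° lat → SW at lon -126°, lat 85°.
Subsquare r=17, b=1: +17·0.0833333° lon, +1·0.0416667° lat → SW at lon -124.583°, lat 85.0417°.
Cell spans 0.0833333° lon × 0.0416667° lat.
west -124.5833, east -124.5000.

-124.5833, -124.5000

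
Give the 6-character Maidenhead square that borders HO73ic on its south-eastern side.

Longitude subsquare i = 8; +1 → 9 = j.
Latitude subsquare c = 2; −1 → 1 = b.

HO73jb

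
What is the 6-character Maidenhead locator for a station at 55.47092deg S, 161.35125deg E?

RD04qm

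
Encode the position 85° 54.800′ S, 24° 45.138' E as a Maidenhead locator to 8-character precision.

KA24jc00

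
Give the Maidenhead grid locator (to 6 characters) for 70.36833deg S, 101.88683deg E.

OB09wp

Shift to the Maidenhead origin (180°W, 90°S): lon 281.8868, lat 19.6317.
Field (20°×10°, letters A–R): 281.8868/20 → 14 → O, 19.6317/10 → 1 → B; chars OB.
Square (2°×1°, digits 0–9): 1.8868/2 → 0, 9.6317/1 → 9; chars 09.
Subsquare (5′×2.5′, letters a–x): 1.8868/0.0833333 → 22 → w, 0.6317/0.0416667 → 15 → p; chars wp.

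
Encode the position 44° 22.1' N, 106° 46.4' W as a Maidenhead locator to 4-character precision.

DN64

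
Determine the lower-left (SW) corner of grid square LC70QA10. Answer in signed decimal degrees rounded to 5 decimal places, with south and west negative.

-70.00000, 55.34167

Field L=11, C=2: +11·20° lon, +2·10° lat → SW at lon 40°, lat -70°.
Square 7, 0: +7·2° lon, +0·1° lat → SW at lon 54°, lat -70°.
Subsquare q=16, a=0: +16·0.0833333° lon, +0·0.0416667° lat → SW at lon 55.3333°, lat -70°.
Extended square 1, 0: +1·0.00833333° lon, +0·0.00416667° lat → SW at lon 55.3417°, lat -70°.
latitude -70.00000, longitude 55.34167.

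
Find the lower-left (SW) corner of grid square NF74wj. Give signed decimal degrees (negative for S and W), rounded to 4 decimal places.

Field N=13, F=5: +13·20° lon, +5·10° lat → SW at lon 80°, lat -40°.
Square 7, 4: +7·2° lon, +4·1° lat → SW at lon 94°, lat -36°.
Subsquare w=22, j=9: +22·0.0833333° lon, +9·0.0416667° lat → SW at lon 95.8333°, lat -35.625°.
latitude -35.6250, longitude 95.8333.

-35.6250, 95.8333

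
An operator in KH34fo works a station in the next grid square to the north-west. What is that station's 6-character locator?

Longitude subsquare f = 5; −1 → 4 = e.
Latitude subsquare o = 14; +1 → 15 = p.

KH34ep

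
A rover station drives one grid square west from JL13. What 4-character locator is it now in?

Longitude square 1; −1 → 0.
The latitude characters are unchanged.

JL03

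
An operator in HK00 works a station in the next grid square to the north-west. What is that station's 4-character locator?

GK91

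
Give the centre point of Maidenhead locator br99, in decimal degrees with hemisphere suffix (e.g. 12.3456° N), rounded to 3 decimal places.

89.500° N, 141.000° W

Field B=1, R=17: +1·20° lon, +17·10° lat → SW at lon -160°, lat 80°.
Square 9, 9: +9·2° lon, +9·1° lat → SW at lon -142°, lat 89°.
Cell spans 2° lon × 1° lat. Centre is SW corner plus half of each.
latitude 89.500° N, longitude 141.000° W.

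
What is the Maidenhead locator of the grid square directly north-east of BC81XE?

BC91af

Longitude subsquare x = 23; +1 → 24, wraps to 0 = a, carry into square.
Longitude square 8; +1 → 9.
Latitude subsquare e = 4; +1 → 5 = f.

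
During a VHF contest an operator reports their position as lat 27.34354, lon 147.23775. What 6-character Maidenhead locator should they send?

Offset from 180°W / 90°S: lon 327.2378°, lat 117.3435°.
Field (20°×10°, letters A–R): lon ⌊327.2378/20⌋ = 16 → Q; lat ⌊117.3435/10⌋ = 11 → L.
Square (2°×1°, digits 0–9): lon ⌊7.2378/2⌋ = 3; lat ⌊7.3435/1⌋ = 7.
Subsquare (5′×2.5′, letters a–x): lon ⌊1.2378/0.0833333⌋ = 14 → o; lat ⌊0.3435/0.0416667⌋ = 8 → i.

QL37oi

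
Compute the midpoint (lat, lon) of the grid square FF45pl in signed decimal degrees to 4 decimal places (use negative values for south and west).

Field F=5, F=5: +5·20° lon, +5·10° lat → SW at lon -80°, lat -40°.
Square 4, 5: +4·2° lon, +5·1° lat → SW at lon -72°, lat -35°.
Subsquare p=15, l=11: +15·0.0833333° lon, +11·0.0416667° lat → SW at lon -70.75°, lat -34.5417°.
Cell spans 0.0833333° lon × 0.0416667° lat. Centre is SW corner plus half of each.
latitude -34.5208, longitude -70.7083.

-34.5208, -70.7083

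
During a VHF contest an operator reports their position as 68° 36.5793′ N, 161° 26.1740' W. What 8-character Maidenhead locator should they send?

AP98go76

Offset from 180°W / 90°S: lon 18.56377°, lat 158.60966°.
Field (20°×10°, letters A–R): 18.56377/20 → 0 → A, 158.60966/10 → 15 → P; chars AP.
Square (2°×1°, digits 0–9): 18.56377/2 → 9, 8.60966/1 → 8; chars 98.
Subsquare (5′×2.5′, letters a–x): 0.56377/0.0833333 → 6 → g, 0.60966/0.0416667 → 14 → o; chars go.
Extended square (30″×15″, digits 0–9): 0.06377/0.00833333 → 7, 0.02632/0.00416667 → 6; chars 76.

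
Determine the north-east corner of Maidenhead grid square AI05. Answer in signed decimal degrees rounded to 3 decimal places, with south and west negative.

Field A=0, I=8: +0·20° lon, +8·10° lat → SW at lon -180°, lat -10°.
Square 0, 5: +0·2° lon, +5·1° lat → SW at lon -180°, lat -5°.
Cell spans 2° lon × 1° lat. NE corner is SW corner plus one full cell.
latitude -4.000, longitude -178.000.

-4.000, -178.000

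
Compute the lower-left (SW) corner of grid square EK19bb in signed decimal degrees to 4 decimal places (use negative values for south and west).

19.0417, -97.9167

Field E=4, K=10: +4·20° lon, +10·10° lat → SW at lon -100°, lat 10°.
Square 1, 9: +1·2° lon, +9·1° lat → SW at lon -98°, lat 19°.
Subsquare b=1, b=1: +1·0.0833333° lon, +1·0.0416667° lat → SW at lon -97.9167°, lat 19.0417°.
latitude 19.0417, longitude -97.9167.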